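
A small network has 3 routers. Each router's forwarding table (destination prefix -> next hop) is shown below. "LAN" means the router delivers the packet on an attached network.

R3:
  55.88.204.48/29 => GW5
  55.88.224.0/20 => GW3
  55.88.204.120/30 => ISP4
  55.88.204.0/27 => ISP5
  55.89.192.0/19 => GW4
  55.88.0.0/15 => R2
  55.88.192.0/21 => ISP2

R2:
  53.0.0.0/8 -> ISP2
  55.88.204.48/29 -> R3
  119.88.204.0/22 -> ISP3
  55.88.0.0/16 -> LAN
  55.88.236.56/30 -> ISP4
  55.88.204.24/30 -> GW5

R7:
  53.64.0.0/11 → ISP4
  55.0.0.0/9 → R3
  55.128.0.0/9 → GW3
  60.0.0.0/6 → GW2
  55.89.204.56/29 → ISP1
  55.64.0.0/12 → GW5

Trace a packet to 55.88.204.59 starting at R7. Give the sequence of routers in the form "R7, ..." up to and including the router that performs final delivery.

R7, R3, R2

At R7: longest match for 55.88.204.59 is 55.0.0.0/9 -> R3
At R3: longest match for 55.88.204.59 is 55.88.0.0/15 -> R2
At R2: longest match for 55.88.204.59 is 55.88.0.0/16 -> LAN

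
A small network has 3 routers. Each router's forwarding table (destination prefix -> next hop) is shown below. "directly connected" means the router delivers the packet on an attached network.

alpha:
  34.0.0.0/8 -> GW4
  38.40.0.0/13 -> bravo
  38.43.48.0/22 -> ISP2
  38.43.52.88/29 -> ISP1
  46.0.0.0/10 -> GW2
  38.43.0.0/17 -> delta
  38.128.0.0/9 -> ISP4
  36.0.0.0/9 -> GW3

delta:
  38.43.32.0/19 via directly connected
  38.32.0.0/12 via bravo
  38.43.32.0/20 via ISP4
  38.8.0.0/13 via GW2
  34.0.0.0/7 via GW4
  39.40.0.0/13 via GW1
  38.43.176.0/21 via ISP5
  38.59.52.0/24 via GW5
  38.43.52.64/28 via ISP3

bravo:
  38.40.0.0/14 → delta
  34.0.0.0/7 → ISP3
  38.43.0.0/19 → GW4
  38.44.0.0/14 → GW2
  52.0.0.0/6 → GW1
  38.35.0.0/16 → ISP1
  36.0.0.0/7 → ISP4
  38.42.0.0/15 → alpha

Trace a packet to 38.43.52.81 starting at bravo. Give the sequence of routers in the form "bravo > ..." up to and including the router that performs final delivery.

At bravo: longest match for 38.43.52.81 is 38.42.0.0/15 -> alpha
At alpha: longest match for 38.43.52.81 is 38.43.0.0/17 -> delta
At delta: longest match for 38.43.52.81 is 38.43.32.0/19 -> directly connected

bravo > alpha > delta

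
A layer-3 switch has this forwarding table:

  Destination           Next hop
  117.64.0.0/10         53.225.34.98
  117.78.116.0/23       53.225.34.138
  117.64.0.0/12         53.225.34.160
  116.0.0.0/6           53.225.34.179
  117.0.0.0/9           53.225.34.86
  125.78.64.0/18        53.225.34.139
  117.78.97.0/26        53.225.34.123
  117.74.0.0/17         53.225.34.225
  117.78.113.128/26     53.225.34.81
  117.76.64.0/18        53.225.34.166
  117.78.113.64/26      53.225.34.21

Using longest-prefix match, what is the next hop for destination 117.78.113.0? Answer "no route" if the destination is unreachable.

Routes whose prefix contains 117.78.113.0:
  116.0.0.0/6 (116.0.0.0 - 119.255.255.255) -> 53.225.34.179
  117.0.0.0/9 (117.0.0.0 - 117.127.255.255) -> 53.225.34.86
  117.64.0.0/10 (117.64.0.0 - 117.127.255.255) -> 53.225.34.98
  117.64.0.0/12 (117.64.0.0 - 117.79.255.255) -> 53.225.34.160
More-specific entries that do NOT match:
  117.78.97.0/26 (117.78.97.0 - 117.78.97.63) does not contain 117.78.113.0
  117.78.113.128/26 (117.78.113.128 - 117.78.113.191) does not contain 117.78.113.0
  117.78.113.64/26 (117.78.113.64 - 117.78.113.127) does not contain 117.78.113.0
  117.78.116.0/23 (117.78.116.0 - 117.78.117.255) does not contain 117.78.113.0
  125.78.64.0/18 (125.78.64.0 - 125.78.127.255) does not contain 117.78.113.0
  117.76.64.0/18 (117.76.64.0 - 117.76.127.255) does not contain 117.78.113.0
  117.74.0.0/17 (117.74.0.0 - 117.74.127.255) does not contain 117.78.113.0
Longest matching prefix is /12 -> next hop 53.225.34.160.

53.225.34.160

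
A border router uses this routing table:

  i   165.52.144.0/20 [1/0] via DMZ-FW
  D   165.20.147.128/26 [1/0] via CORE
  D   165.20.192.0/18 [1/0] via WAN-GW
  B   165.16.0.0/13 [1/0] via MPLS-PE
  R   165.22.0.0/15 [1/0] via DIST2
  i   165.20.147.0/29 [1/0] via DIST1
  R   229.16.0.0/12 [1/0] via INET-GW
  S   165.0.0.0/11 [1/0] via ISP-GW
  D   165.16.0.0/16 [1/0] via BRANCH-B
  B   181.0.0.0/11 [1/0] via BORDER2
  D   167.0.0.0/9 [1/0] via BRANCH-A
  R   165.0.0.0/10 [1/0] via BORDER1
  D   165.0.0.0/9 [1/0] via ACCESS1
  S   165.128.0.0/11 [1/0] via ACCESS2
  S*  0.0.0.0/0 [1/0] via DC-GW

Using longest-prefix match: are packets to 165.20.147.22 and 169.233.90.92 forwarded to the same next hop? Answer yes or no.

165.20.147.22: longest match 165.16.0.0/13 -> MPLS-PE
169.233.90.92: longest match 0.0.0.0/0 -> DC-GW

no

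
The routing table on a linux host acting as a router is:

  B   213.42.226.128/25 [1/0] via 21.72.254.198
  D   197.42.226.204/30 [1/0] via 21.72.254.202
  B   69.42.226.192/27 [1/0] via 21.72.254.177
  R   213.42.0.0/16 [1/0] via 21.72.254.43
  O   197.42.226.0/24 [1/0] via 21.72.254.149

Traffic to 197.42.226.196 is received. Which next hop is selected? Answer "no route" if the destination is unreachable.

Routes whose prefix contains 197.42.226.196:
  197.42.226.0/24 (197.42.226.0 - 197.42.226.255) -> 21.72.254.149
More-specific entries that do NOT match:
  197.42.226.204/30 (197.42.226.204 - 197.42.226.207) does not contain 197.42.226.196
  69.42.226.192/27 (69.42.226.192 - 69.42.226.223) does not contain 197.42.226.196
  213.42.226.128/25 (213.42.226.128 - 213.42.226.255) does not contain 197.42.226.196
Longest matching prefix is /24 -> next hop 21.72.254.149.

21.72.254.149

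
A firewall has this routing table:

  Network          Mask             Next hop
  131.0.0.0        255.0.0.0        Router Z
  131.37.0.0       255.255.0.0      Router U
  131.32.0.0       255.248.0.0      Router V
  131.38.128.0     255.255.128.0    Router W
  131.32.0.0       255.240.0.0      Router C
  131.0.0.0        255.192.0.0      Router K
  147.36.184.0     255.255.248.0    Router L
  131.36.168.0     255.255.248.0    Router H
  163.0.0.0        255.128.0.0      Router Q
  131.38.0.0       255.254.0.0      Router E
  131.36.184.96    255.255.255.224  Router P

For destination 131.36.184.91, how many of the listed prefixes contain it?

Prefixes containing 131.36.184.91:
  131.0.0.0/8 (131.0.0.0 - 131.255.255.255)
  131.0.0.0/10 (131.0.0.0 - 131.63.255.255)
  131.32.0.0/12 (131.32.0.0 - 131.47.255.255)
  131.32.0.0/13 (131.32.0.0 - 131.39.255.255)
Total matching entries: 4.

4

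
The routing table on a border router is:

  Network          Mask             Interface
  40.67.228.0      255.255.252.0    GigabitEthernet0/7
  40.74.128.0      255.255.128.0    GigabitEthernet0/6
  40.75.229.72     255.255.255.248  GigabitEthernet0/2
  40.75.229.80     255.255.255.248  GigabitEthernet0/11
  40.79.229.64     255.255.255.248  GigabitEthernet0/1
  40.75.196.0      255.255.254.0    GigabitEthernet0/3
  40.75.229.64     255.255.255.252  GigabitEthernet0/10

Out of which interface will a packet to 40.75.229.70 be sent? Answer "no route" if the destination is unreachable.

No entry's prefix contains 40.75.229.70; there is no default route.

no route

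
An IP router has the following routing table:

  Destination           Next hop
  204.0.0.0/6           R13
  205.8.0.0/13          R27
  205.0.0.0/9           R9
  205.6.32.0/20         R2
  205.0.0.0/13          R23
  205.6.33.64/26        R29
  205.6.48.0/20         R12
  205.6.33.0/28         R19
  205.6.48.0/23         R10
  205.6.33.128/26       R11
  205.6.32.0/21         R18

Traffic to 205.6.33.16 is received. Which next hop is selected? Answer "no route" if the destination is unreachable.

Routes whose prefix contains 205.6.33.16:
  204.0.0.0/6 (204.0.0.0 - 207.255.255.255) -> R13
  205.0.0.0/9 (205.0.0.0 - 205.127.255.255) -> R9
  205.0.0.0/13 (205.0.0.0 - 205.7.255.255) -> R23
  205.6.32.0/20 (205.6.32.0 - 205.6.47.255) -> R2
  205.6.32.0/21 (205.6.32.0 - 205.6.39.255) -> R18
More-specific entries that do NOT match:
  205.6.33.0/28 (205.6.33.0 - 205.6.33.15) does not contain 205.6.33.16
  205.6.33.64/26 (205.6.33.64 - 205.6.33.127) does not contain 205.6.33.16
  205.6.33.128/26 (205.6.33.128 - 205.6.33.191) does not contain 205.6.33.16
  205.6.48.0/23 (205.6.48.0 - 205.6.49.255) does not contain 205.6.33.16
Longest matching prefix is /21 -> next hop R18.

R18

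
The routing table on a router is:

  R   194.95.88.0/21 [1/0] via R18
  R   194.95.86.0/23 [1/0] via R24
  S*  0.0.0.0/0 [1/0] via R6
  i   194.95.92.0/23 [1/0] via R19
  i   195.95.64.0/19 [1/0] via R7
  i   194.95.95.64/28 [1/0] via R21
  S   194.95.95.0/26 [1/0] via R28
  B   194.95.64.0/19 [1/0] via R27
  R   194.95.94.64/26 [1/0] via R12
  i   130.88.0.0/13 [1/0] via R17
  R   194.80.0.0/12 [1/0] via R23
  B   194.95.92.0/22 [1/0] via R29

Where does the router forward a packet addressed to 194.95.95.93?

Routes whose prefix contains 194.95.95.93:
  0.0.0.0/0 (default, matches everything) -> R6
  194.80.0.0/12 (194.80.0.0 - 194.95.255.255) -> R23
  194.95.64.0/19 (194.95.64.0 - 194.95.95.255) -> R27
  194.95.88.0/21 (194.95.88.0 - 194.95.95.255) -> R18
  194.95.92.0/22 (194.95.92.0 - 194.95.95.255) -> R29
More-specific entries that do NOT match:
  194.95.95.64/28 (194.95.95.64 - 194.95.95.79) does not contain 194.95.95.93
  194.95.95.0/26 (194.95.95.0 - 194.95.95.63) does not contain 194.95.95.93
  194.95.94.64/26 (194.95.94.64 - 194.95.94.127) does not contain 194.95.95.93
  194.95.86.0/23 (194.95.86.0 - 194.95.87.255) does not contain 194.95.95.93
  194.95.92.0/23 (194.95.92.0 - 194.95.93.255) does not contain 194.95.95.93
Longest matching prefix is /22 -> next hop R29.

R29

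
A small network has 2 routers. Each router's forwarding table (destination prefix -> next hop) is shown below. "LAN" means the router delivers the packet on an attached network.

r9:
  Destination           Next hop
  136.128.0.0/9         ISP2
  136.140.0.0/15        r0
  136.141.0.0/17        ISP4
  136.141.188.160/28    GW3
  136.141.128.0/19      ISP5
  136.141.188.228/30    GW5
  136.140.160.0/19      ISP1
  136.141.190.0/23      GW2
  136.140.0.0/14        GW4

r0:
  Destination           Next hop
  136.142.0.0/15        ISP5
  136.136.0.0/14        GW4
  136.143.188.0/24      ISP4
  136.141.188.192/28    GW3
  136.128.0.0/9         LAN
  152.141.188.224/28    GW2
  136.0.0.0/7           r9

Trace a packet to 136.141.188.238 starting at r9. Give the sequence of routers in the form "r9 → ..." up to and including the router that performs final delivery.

At r9: longest match for 136.141.188.238 is 136.140.0.0/15 -> r0
At r0: longest match for 136.141.188.238 is 136.128.0.0/9 -> LAN

r9 → r0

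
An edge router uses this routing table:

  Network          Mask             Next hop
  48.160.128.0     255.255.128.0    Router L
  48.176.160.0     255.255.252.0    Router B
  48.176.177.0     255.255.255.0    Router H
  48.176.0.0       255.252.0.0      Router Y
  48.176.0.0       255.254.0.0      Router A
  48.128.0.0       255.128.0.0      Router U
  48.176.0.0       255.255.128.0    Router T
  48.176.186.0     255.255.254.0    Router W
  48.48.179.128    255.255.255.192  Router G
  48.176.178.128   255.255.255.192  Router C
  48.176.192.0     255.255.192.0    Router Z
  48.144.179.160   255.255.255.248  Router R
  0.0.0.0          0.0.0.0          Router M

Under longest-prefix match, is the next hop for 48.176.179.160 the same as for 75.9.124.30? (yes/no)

no

48.176.179.160: longest match 48.176.0.0/15 -> Router A
75.9.124.30: longest match 0.0.0.0/0 -> Router M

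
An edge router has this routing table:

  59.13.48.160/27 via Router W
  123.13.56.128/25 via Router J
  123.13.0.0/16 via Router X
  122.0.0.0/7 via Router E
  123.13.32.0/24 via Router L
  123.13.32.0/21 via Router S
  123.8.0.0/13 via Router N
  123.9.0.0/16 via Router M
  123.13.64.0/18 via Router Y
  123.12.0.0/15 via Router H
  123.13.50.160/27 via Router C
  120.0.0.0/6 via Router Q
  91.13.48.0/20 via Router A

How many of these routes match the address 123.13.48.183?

5

Prefixes containing 123.13.48.183:
  120.0.0.0/6 (120.0.0.0 - 123.255.255.255)
  122.0.0.0/7 (122.0.0.0 - 123.255.255.255)
  123.8.0.0/13 (123.8.0.0 - 123.15.255.255)
  123.12.0.0/15 (123.12.0.0 - 123.13.255.255)
  123.13.0.0/16 (123.13.0.0 - 123.13.255.255)
Total matching entries: 5.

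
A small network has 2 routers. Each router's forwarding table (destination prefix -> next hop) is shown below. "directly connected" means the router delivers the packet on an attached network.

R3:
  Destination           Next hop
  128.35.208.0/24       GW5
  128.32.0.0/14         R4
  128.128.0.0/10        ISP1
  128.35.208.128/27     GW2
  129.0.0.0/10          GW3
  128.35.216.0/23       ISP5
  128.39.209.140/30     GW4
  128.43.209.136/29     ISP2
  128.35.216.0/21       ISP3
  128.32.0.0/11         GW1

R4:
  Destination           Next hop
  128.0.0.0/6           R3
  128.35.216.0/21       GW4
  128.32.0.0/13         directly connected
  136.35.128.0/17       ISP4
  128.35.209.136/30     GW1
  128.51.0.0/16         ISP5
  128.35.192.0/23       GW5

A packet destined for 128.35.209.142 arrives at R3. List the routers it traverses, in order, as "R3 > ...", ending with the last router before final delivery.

At R3: longest match for 128.35.209.142 is 128.32.0.0/14 -> R4
At R4: longest match for 128.35.209.142 is 128.32.0.0/13 -> directly connected

R3 > R4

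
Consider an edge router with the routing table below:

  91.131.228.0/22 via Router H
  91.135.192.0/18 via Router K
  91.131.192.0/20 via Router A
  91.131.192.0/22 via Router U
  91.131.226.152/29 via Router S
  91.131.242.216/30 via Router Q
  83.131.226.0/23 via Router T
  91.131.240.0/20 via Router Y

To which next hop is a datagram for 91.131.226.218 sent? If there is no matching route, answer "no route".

No entry's prefix contains 91.131.226.218; there is no default route.

no route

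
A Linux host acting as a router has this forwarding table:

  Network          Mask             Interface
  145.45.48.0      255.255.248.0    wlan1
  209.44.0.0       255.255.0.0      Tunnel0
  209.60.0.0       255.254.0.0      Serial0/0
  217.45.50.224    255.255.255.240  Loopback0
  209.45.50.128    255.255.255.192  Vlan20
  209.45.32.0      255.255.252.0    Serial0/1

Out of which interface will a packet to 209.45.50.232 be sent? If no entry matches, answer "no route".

no route

No entry's prefix contains 209.45.50.232; there is no default route.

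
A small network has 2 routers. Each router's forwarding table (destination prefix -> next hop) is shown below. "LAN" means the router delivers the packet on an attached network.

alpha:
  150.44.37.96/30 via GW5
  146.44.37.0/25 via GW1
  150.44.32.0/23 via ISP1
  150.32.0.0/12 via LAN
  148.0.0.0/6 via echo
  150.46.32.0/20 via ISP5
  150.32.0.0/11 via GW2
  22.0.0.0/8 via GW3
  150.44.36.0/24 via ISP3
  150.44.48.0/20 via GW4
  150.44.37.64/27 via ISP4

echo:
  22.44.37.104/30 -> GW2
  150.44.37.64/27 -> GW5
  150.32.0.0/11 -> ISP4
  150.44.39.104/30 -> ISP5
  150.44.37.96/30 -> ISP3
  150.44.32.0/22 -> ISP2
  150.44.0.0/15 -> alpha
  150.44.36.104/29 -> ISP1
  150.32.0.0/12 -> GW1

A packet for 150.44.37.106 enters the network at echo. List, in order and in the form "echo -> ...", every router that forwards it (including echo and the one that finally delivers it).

At echo: longest match for 150.44.37.106 is 150.44.0.0/15 -> alpha
At alpha: longest match for 150.44.37.106 is 150.32.0.0/12 -> LAN

echo -> alpha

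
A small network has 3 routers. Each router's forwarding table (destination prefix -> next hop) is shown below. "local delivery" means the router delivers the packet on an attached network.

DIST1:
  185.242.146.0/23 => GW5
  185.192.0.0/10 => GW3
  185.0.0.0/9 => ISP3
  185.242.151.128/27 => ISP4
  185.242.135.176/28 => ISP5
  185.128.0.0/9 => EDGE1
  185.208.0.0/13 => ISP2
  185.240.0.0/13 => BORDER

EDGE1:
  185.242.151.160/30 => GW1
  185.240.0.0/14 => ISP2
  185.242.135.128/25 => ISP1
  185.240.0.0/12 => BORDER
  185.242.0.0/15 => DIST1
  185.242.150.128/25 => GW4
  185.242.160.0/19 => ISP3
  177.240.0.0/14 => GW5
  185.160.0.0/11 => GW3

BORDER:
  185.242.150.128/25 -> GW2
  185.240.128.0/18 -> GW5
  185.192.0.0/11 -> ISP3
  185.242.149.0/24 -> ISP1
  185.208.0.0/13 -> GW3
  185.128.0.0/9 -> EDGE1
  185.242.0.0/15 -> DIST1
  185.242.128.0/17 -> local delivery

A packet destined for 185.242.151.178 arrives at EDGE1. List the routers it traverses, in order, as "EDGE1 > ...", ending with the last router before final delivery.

EDGE1 > DIST1 > BORDER

At EDGE1: longest match for 185.242.151.178 is 185.242.0.0/15 -> DIST1
At DIST1: longest match for 185.242.151.178 is 185.240.0.0/13 -> BORDER
At BORDER: longest match for 185.242.151.178 is 185.242.128.0/17 -> local delivery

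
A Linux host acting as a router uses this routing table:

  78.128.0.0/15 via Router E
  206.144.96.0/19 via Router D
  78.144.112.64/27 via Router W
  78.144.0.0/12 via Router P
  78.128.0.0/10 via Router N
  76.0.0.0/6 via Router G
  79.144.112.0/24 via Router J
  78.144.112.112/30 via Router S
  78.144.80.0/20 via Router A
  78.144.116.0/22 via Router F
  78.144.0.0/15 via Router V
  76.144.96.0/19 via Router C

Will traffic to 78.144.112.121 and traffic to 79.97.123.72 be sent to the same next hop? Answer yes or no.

78.144.112.121: longest match 78.144.0.0/15 -> Router V
79.97.123.72: longest match 76.0.0.0/6 -> Router G

no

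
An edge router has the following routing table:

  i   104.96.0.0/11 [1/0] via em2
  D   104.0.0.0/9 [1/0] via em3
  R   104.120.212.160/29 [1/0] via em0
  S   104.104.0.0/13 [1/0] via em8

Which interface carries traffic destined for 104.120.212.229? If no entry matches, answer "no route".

Routes whose prefix contains 104.120.212.229:
  104.0.0.0/9 (104.0.0.0 - 104.127.255.255) -> em3
  104.96.0.0/11 (104.96.0.0 - 104.127.255.255) -> em2
More-specific entries that do NOT match:
  104.120.212.160/29 (104.120.212.160 - 104.120.212.167) does not contain 104.120.212.229
  104.104.0.0/13 (104.104.0.0 - 104.111.255.255) does not contain 104.120.212.229
Longest matching prefix is /11 -> interface em2.

em2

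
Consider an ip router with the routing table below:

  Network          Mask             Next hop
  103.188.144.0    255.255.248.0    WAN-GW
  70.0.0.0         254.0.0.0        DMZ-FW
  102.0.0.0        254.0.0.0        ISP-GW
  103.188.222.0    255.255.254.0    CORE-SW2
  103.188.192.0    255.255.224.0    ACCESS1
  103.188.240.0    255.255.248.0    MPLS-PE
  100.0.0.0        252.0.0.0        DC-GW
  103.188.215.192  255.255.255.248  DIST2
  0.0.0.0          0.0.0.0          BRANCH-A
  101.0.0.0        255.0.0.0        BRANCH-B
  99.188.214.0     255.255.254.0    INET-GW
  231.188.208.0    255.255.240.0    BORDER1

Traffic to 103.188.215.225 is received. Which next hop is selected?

Routes whose prefix contains 103.188.215.225:
  0.0.0.0/0 (default, matches everything) -> BRANCH-A
  100.0.0.0/6 (100.0.0.0 - 103.255.255.255) -> DC-GW
  102.0.0.0/7 (102.0.0.0 - 103.255.255.255) -> ISP-GW
  103.188.192.0/19 (103.188.192.0 - 103.188.223.255) -> ACCESS1
More-specific entries that do NOT match:
  103.188.215.192/29 (103.188.215.192 - 103.188.215.199) does not contain 103.188.215.225
  103.188.222.0/23 (103.188.222.0 - 103.188.223.255) does not contain 103.188.215.225
  99.188.214.0/23 (99.188.214.0 - 99.188.215.255) does not contain 103.188.215.225
  103.188.144.0/21 (103.188.144.0 - 103.188.151.255) does not contain 103.188.215.225
  103.188.240.0/21 (103.188.240.0 - 103.188.247.255) does not contain 103.188.215.225
  231.188.208.0/20 (231.188.208.0 - 231.188.223.255) does not contain 103.188.215.225
Longest matching prefix is /19 -> next hop ACCESS1.

ACCESS1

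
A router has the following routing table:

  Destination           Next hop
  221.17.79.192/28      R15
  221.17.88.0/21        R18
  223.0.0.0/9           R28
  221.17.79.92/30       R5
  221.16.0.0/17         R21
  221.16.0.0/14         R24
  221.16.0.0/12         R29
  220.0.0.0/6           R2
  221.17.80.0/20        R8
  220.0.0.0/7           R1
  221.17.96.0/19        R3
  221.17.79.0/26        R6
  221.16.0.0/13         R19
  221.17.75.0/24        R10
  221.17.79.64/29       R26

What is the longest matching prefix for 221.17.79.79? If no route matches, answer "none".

221.16.0.0/14

Entries matching 221.17.79.79:
  220.0.0.0/6 (220.0.0.0 - 223.255.255.255)
  220.0.0.0/7 (220.0.0.0 - 221.255.255.255)
  221.16.0.0/12 (221.16.0.0 - 221.31.255.255)
  221.16.0.0/13 (221.16.0.0 - 221.23.255.255)
  221.16.0.0/14 (221.16.0.0 - 221.19.255.255)
Most specific is 221.16.0.0/14.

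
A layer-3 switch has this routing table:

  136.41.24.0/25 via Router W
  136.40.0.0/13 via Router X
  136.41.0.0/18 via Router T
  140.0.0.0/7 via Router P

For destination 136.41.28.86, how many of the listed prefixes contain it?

2

Prefixes containing 136.41.28.86:
  136.40.0.0/13 (136.40.0.0 - 136.47.255.255)
  136.41.0.0/18 (136.41.0.0 - 136.41.63.255)
Total matching entries: 2.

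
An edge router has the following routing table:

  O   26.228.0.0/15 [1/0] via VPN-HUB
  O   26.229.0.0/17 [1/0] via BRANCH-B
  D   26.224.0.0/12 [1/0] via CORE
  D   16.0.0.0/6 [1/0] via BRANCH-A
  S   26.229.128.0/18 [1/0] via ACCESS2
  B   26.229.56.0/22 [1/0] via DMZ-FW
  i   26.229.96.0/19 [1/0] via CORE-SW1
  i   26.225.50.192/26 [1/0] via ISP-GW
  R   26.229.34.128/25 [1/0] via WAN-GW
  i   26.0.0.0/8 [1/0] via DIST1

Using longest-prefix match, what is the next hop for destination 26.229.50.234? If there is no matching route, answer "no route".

Routes whose prefix contains 26.229.50.234:
  26.0.0.0/8 (26.0.0.0 - 26.255.255.255) -> DIST1
  26.224.0.0/12 (26.224.0.0 - 26.239.255.255) -> CORE
  26.228.0.0/15 (26.228.0.0 - 26.229.255.255) -> VPN-HUB
  26.229.0.0/17 (26.229.0.0 - 26.229.127.255) -> BRANCH-B
More-specific entries that do NOT match:
  26.225.50.192/26 (26.225.50.192 - 26.225.50.255) does not contain 26.229.50.234
  26.229.34.128/25 (26.229.34.128 - 26.229.34.255) does not contain 26.229.50.234
  26.229.56.0/22 (26.229.56.0 - 26.229.59.255) does not contain 26.229.50.234
  26.229.96.0/19 (26.229.96.0 - 26.229.127.255) does not contain 26.229.50.234
  26.229.128.0/18 (26.229.128.0 - 26.229.191.255) does not contain 26.229.50.234
Longest matching prefix is /17 -> next hop BRANCH-B.

BRANCH-B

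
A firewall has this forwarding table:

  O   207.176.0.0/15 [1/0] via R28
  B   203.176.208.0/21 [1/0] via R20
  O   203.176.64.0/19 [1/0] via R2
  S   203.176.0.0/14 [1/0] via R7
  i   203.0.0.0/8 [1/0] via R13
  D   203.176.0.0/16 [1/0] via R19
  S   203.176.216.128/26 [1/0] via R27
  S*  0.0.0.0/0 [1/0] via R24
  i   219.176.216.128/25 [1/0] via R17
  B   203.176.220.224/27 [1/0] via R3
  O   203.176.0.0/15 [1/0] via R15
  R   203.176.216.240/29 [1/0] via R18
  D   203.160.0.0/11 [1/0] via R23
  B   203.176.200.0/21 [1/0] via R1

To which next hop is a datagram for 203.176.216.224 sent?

R19

Routes whose prefix contains 203.176.216.224:
  0.0.0.0/0 (default, matches everything) -> R24
  203.0.0.0/8 (203.0.0.0 - 203.255.255.255) -> R13
  203.160.0.0/11 (203.160.0.0 - 203.191.255.255) -> R23
  203.176.0.0/14 (203.176.0.0 - 203.179.255.255) -> R7
  203.176.0.0/15 (203.176.0.0 - 203.177.255.255) -> R15
  203.176.0.0/16 (203.176.0.0 - 203.176.255.255) -> R19
More-specific entries that do NOT match:
  203.176.216.240/29 (203.176.216.240 - 203.176.216.247) does not contain 203.176.216.224
  203.176.220.224/27 (203.176.220.224 - 203.176.220.255) does not contain 203.176.216.224
  203.176.216.128/26 (203.176.216.128 - 203.176.216.191) does not contain 203.176.216.224
  219.176.216.128/25 (219.176.216.128 - 219.176.216.255) does not contain 203.176.216.224
  203.176.208.0/21 (203.176.208.0 - 203.176.215.255) does not contain 203.176.216.224
  203.176.200.0/21 (203.176.200.0 - 203.176.207.255) does not contain 203.176.216.224
  203.176.64.0/19 (203.176.64.0 - 203.176.95.255) does not contain 203.176.216.224
Longest matching prefix is /16 -> next hop R19.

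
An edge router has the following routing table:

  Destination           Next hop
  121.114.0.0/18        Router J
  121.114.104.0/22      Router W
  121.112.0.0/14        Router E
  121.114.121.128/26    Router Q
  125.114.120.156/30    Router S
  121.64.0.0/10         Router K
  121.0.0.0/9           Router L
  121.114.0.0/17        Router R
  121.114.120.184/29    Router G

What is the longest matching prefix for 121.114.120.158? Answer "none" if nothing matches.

121.114.0.0/17

Entries matching 121.114.120.158:
  121.0.0.0/9 (121.0.0.0 - 121.127.255.255)
  121.64.0.0/10 (121.64.0.0 - 121.127.255.255)
  121.112.0.0/14 (121.112.0.0 - 121.115.255.255)
  121.114.0.0/17 (121.114.0.0 - 121.114.127.255)
Most specific is 121.114.0.0/17.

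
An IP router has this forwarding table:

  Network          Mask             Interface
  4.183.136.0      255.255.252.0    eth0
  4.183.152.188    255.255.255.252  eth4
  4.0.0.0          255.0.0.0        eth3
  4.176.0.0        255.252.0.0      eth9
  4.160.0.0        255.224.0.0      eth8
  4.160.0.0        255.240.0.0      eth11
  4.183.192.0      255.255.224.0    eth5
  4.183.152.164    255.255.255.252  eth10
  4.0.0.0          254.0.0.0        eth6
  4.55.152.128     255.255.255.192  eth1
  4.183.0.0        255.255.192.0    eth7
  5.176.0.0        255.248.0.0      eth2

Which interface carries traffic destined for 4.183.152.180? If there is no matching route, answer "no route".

eth8

Routes whose prefix contains 4.183.152.180:
  4.0.0.0/7 (4.0.0.0 - 5.255.255.255) -> eth6
  4.0.0.0/8 (4.0.0.0 - 4.255.255.255) -> eth3
  4.160.0.0/11 (4.160.0.0 - 4.191.255.255) -> eth8
More-specific entries that do NOT match:
  4.183.152.188/30 (4.183.152.188 - 4.183.152.191) does not contain 4.183.152.180
  4.183.152.164/30 (4.183.152.164 - 4.183.152.167) does not contain 4.183.152.180
  4.55.152.128/26 (4.55.152.128 - 4.55.152.191) does not contain 4.183.152.180
  4.183.136.0/22 (4.183.136.0 - 4.183.139.255) does not contain 4.183.152.180
  4.183.192.0/19 (4.183.192.0 - 4.183.223.255) does not contain 4.183.152.180
  4.183.0.0/18 (4.183.0.0 - 4.183.63.255) does not contain 4.183.152.180
  4.176.0.0/14 (4.176.0.0 - 4.179.255.255) does not contain 4.183.152.180
  5.176.0.0/13 (5.176.0.0 - 5.183.255.255) does not contain 4.183.152.180
  4.160.0.0/12 (4.160.0.0 - 4.175.255.255) does not contain 4.183.152.180
Longest matching prefix is /11 -> interface eth8.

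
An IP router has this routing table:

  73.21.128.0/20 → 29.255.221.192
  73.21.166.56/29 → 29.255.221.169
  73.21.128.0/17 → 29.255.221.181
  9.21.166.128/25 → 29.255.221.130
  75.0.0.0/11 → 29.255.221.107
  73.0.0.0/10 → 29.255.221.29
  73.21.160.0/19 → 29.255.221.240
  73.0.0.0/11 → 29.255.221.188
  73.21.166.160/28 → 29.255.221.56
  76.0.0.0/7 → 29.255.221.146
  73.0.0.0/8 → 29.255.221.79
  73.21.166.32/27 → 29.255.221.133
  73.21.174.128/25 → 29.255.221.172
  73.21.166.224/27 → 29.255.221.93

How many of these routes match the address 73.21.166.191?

Prefixes containing 73.21.166.191:
  73.0.0.0/8 (73.0.0.0 - 73.255.255.255)
  73.0.0.0/10 (73.0.0.0 - 73.63.255.255)
  73.0.0.0/11 (73.0.0.0 - 73.31.255.255)
  73.21.128.0/17 (73.21.128.0 - 73.21.255.255)
  73.21.160.0/19 (73.21.160.0 - 73.21.191.255)
Total matching entries: 5.

5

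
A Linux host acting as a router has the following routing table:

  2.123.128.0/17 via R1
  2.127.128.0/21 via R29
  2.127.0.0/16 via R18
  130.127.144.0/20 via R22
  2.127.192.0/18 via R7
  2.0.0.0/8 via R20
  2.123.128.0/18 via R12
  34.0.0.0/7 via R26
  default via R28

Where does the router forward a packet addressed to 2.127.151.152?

R18

Routes whose prefix contains 2.127.151.152:
  0.0.0.0/0 (default, matches everything) -> R28
  2.0.0.0/8 (2.0.0.0 - 2.255.255.255) -> R20
  2.127.0.0/16 (2.127.0.0 - 2.127.255.255) -> R18
More-specific entries that do NOT match:
  2.127.128.0/21 (2.127.128.0 - 2.127.135.255) does not contain 2.127.151.152
  130.127.144.0/20 (130.127.144.0 - 130.127.159.255) does not contain 2.127.151.152
  2.127.192.0/18 (2.127.192.0 - 2.127.255.255) does not contain 2.127.151.152
  2.123.128.0/18 (2.123.128.0 - 2.123.191.255) does not contain 2.127.151.152
  2.123.128.0/17 (2.123.128.0 - 2.123.255.255) does not contain 2.127.151.152
Longest matching prefix is /16 -> next hop R18.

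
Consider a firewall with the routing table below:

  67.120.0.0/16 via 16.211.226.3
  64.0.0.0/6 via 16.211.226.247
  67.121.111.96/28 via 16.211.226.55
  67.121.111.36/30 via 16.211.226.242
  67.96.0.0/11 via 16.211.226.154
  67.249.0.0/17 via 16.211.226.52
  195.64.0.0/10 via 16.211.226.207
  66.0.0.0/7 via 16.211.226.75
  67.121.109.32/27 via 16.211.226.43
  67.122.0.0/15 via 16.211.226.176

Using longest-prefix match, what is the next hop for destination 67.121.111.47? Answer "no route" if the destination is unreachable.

16.211.226.154

Routes whose prefix contains 67.121.111.47:
  64.0.0.0/6 (64.0.0.0 - 67.255.255.255) -> 16.211.226.247
  66.0.0.0/7 (66.0.0.0 - 67.255.255.255) -> 16.211.226.75
  67.96.0.0/11 (67.96.0.0 - 67.127.255.255) -> 16.211.226.154
More-specific entries that do NOT match:
  67.121.111.36/30 (67.121.111.36 - 67.121.111.39) does not contain 67.121.111.47
  67.121.111.96/28 (67.121.111.96 - 67.121.111.111) does not contain 67.121.111.47
  67.121.109.32/27 (67.121.109.32 - 67.121.109.63) does not contain 67.121.111.47
  67.249.0.0/17 (67.249.0.0 - 67.249.127.255) does not contain 67.121.111.47
  67.120.0.0/16 (67.120.0.0 - 67.120.255.255) does not contain 67.121.111.47
  67.122.0.0/15 (67.122.0.0 - 67.123.255.255) does not contain 67.121.111.47
Longest matching prefix is /11 -> next hop 16.211.226.154.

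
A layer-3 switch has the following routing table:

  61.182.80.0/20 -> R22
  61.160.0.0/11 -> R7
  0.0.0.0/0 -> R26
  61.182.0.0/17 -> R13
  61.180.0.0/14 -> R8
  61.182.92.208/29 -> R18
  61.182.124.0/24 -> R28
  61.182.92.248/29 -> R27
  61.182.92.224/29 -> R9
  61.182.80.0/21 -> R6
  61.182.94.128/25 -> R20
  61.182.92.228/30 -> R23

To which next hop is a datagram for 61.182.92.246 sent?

R22

Routes whose prefix contains 61.182.92.246:
  0.0.0.0/0 (default, matches everything) -> R26
  61.160.0.0/11 (61.160.0.0 - 61.191.255.255) -> R7
  61.180.0.0/14 (61.180.0.0 - 61.183.255.255) -> R8
  61.182.0.0/17 (61.182.0.0 - 61.182.127.255) -> R13
  61.182.80.0/20 (61.182.80.0 - 61.182.95.255) -> R22
More-specific entries that do NOT match:
  61.182.92.228/30 (61.182.92.228 - 61.182.92.231) does not contain 61.182.92.246
  61.182.92.208/29 (61.182.92.208 - 61.182.92.215) does not contain 61.182.92.246
  61.182.92.248/29 (61.182.92.248 - 61.182.92.255) does not contain 61.182.92.246
  61.182.92.224/29 (61.182.92.224 - 61.182.92.231) does not contain 61.182.92.246
  61.182.94.128/25 (61.182.94.128 - 61.182.94.255) does not contain 61.182.92.246
  61.182.124.0/24 (61.182.124.0 - 61.182.124.255) does not contain 61.182.92.246
  61.182.80.0/21 (61.182.80.0 - 61.182.87.255) does not contain 61.182.92.246
Longest matching prefix is /20 -> next hop R22.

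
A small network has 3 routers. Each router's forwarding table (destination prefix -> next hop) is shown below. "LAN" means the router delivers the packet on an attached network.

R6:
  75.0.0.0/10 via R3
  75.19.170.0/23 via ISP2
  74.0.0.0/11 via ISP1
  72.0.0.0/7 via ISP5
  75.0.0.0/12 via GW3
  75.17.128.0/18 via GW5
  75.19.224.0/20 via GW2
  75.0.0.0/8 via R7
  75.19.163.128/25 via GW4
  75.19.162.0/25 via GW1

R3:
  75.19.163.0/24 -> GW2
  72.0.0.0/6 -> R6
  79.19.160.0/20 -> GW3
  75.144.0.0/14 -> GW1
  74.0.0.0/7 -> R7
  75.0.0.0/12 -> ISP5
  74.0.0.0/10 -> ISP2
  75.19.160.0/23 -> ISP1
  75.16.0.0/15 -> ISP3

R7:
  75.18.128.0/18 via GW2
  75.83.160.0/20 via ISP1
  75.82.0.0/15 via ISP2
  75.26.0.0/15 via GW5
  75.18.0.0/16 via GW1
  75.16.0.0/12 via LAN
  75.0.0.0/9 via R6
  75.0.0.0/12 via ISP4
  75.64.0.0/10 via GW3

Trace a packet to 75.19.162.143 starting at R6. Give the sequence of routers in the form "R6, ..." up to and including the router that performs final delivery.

At R6: longest match for 75.19.162.143 is 75.0.0.0/10 -> R3
At R3: longest match for 75.19.162.143 is 74.0.0.0/7 -> R7
At R7: longest match for 75.19.162.143 is 75.16.0.0/12 -> LAN

R6, R3, R7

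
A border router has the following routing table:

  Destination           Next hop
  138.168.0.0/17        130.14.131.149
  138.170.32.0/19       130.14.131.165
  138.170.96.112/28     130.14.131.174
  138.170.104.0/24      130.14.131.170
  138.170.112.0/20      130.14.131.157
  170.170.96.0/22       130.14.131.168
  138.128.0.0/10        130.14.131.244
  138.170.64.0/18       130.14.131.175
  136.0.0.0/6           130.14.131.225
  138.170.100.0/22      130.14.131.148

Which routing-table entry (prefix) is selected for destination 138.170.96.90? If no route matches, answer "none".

138.170.64.0/18

Entries matching 138.170.96.90:
  136.0.0.0/6 (136.0.0.0 - 139.255.255.255)
  138.128.0.0/10 (138.128.0.0 - 138.191.255.255)
  138.170.64.0/18 (138.170.64.0 - 138.170.127.255)
Most specific is 138.170.64.0/18.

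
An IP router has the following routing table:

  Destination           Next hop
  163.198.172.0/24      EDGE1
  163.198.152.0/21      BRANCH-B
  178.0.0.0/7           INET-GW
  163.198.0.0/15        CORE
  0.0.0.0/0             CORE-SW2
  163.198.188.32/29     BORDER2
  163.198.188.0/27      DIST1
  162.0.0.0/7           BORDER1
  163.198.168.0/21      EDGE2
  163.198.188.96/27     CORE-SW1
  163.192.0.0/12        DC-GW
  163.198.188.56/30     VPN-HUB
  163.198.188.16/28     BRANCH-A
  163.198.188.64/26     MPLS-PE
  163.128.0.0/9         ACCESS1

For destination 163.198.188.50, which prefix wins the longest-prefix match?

Entries matching 163.198.188.50:
  0.0.0.0/0 (default, matches everything)
  162.0.0.0/7 (162.0.0.0 - 163.255.255.255)
  163.128.0.0/9 (163.128.0.0 - 163.255.255.255)
  163.192.0.0/12 (163.192.0.0 - 163.207.255.255)
  163.198.0.0/15 (163.198.0.0 - 163.199.255.255)
Most specific is 163.198.0.0/15.

163.198.0.0/15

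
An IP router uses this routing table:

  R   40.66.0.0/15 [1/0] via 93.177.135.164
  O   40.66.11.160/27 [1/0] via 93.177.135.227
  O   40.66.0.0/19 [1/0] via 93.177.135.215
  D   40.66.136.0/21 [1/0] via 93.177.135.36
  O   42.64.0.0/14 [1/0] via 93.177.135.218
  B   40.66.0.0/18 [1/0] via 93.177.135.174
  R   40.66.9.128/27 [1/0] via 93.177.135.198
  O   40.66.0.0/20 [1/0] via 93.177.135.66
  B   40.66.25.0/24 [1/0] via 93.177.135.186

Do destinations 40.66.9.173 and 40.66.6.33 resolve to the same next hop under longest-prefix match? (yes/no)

40.66.9.173: longest match 40.66.0.0/20 -> 93.177.135.66
40.66.6.33: longest match 40.66.0.0/20 -> 93.177.135.66

yes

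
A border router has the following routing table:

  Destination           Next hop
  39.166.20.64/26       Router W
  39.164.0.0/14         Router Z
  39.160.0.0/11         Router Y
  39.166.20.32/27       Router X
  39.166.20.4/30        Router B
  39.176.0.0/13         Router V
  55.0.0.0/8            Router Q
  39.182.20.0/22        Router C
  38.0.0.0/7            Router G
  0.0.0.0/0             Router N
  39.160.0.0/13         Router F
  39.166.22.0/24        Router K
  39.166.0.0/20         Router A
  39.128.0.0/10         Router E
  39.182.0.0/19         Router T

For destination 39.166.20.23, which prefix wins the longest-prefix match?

39.164.0.0/14

Entries matching 39.166.20.23:
  0.0.0.0/0 (default, matches everything)
  38.0.0.0/7 (38.0.0.0 - 39.255.255.255)
  39.128.0.0/10 (39.128.0.0 - 39.191.255.255)
  39.160.0.0/11 (39.160.0.0 - 39.191.255.255)
  39.160.0.0/13 (39.160.0.0 - 39.167.255.255)
  39.164.0.0/14 (39.164.0.0 - 39.167.255.255)
Most specific is 39.164.0.0/14.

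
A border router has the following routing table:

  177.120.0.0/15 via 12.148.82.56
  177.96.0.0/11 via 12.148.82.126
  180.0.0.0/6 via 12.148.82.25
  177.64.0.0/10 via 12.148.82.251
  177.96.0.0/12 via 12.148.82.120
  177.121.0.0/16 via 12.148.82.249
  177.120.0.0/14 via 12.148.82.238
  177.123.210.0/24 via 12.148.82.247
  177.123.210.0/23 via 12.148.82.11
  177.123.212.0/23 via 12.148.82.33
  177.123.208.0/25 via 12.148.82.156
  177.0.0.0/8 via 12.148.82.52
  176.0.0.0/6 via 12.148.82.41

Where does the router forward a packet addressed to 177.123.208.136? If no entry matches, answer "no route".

Routes whose prefix contains 177.123.208.136:
  176.0.0.0/6 (176.0.0.0 - 179.255.255.255) -> 12.148.82.41
  177.0.0.0/8 (177.0.0.0 - 177.255.255.255) -> 12.148.82.52
  177.64.0.0/10 (177.64.0.0 - 177.127.255.255) -> 12.148.82.251
  177.96.0.0/11 (177.96.0.0 - 177.127.255.255) -> 12.148.82.126
  177.120.0.0/14 (177.120.0.0 - 177.123.255.255) -> 12.148.82.238
More-specific entries that do NOT match:
  177.123.208.0/25 (177.123.208.0 - 177.123.208.127) does not contain 177.123.208.136
  177.123.210.0/24 (177.123.210.0 - 177.123.210.255) does not contain 177.123.208.136
  177.123.210.0/23 (177.123.210.0 - 177.123.211.255) does not contain 177.123.208.136
  177.123.212.0/23 (177.123.212.0 - 177.123.213.255) does not contain 177.123.208.136
  177.121.0.0/16 (177.121.0.0 - 177.121.255.255) does not contain 177.123.208.136
  177.120.0.0/15 (177.120.0.0 - 177.121.255.255) does not contain 177.123.208.136
Longest matching prefix is /14 -> next hop 12.148.82.238.

12.148.82.238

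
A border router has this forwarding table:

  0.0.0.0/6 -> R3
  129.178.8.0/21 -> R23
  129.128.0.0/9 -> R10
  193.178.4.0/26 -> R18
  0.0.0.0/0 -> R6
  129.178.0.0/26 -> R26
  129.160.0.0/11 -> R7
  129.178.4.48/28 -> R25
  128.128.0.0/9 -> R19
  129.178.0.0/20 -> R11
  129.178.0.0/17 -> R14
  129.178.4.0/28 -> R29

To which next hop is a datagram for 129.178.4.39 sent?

Routes whose prefix contains 129.178.4.39:
  0.0.0.0/0 (default, matches everything) -> R6
  129.128.0.0/9 (129.128.0.0 - 129.255.255.255) -> R10
  129.160.0.0/11 (129.160.0.0 - 129.191.255.255) -> R7
  129.178.0.0/17 (129.178.0.0 - 129.178.127.255) -> R14
  129.178.0.0/20 (129.178.0.0 - 129.178.15.255) -> R11
More-specific entries that do NOT match:
  129.178.4.48/28 (129.178.4.48 - 129.178.4.63) does not contain 129.178.4.39
  129.178.4.0/28 (129.178.4.0 - 129.178.4.15) does not contain 129.178.4.39
  193.178.4.0/26 (193.178.4.0 - 193.178.4.63) does not contain 129.178.4.39
  129.178.0.0/26 (129.178.0.0 - 129.178.0.63) does not contain 129.178.4.39
  129.178.8.0/21 (129.178.8.0 - 129.178.15.255) does not contain 129.178.4.39
Longest matching prefix is /20 -> next hop R11.

R11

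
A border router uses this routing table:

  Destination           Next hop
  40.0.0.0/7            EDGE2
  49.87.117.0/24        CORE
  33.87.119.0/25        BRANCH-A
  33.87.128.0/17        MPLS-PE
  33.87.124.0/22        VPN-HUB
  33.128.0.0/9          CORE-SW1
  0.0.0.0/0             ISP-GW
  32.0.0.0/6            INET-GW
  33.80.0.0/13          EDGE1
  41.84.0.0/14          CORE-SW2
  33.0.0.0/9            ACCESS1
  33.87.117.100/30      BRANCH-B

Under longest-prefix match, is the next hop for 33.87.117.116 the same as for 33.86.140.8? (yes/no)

33.87.117.116: longest match 33.80.0.0/13 -> EDGE1
33.86.140.8: longest match 33.80.0.0/13 -> EDGE1

yes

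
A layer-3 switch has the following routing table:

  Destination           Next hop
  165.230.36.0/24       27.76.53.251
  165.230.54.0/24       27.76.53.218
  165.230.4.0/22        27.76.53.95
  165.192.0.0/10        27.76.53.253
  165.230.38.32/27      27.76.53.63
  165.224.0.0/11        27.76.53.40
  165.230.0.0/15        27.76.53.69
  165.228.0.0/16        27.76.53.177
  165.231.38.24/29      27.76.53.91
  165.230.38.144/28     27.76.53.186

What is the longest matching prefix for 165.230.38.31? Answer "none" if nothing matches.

165.230.0.0/15

Entries matching 165.230.38.31:
  165.192.0.0/10 (165.192.0.0 - 165.255.255.255)
  165.224.0.0/11 (165.224.0.0 - 165.255.255.255)
  165.230.0.0/15 (165.230.0.0 - 165.231.255.255)
Most specific is 165.230.0.0/15.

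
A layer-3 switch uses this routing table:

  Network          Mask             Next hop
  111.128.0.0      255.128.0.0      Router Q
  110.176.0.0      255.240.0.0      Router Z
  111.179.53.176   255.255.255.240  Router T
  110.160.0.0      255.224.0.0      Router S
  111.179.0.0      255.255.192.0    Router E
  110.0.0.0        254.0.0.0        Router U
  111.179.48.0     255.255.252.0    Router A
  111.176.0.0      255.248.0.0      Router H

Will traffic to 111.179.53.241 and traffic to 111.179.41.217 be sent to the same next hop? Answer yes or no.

yes

111.179.53.241: longest match 111.179.0.0/18 -> Router E
111.179.41.217: longest match 111.179.0.0/18 -> Router E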